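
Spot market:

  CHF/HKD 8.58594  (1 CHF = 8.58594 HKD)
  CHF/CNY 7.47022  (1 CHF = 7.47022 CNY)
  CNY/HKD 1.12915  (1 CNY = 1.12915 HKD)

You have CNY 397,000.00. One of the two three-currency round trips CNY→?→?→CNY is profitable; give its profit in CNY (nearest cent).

Profit: CNY 7,104.16

Profitable loop is CNY → CHF → HKD → CNY:
CNY 397,000.00 ÷ 7.47022 = CHF 53,144.35
CHF 53,144.35 × 8.58594 = HKD 456,294.22
HKD 456,294.22 ÷ 1.12915 = CNY 404,104.16
Profit = CNY 404,104.16 − CNY 397,000.00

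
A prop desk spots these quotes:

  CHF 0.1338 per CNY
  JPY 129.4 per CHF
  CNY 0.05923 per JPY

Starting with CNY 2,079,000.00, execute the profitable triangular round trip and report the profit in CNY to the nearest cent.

Profitable loop is CNY → CHF → JPY → CNY:
CNY 2,079,000.00 × 0.1338 = CHF 278,170.20
CHF 278,170.20 × 129.4 = JPY 35,995,224
JPY 35,995,224 × 0.05923 = CNY 2,131,997.11
Profit = CNY 2,131,997.11 − CNY 2,079,000.00

Profit: CNY 52,997.11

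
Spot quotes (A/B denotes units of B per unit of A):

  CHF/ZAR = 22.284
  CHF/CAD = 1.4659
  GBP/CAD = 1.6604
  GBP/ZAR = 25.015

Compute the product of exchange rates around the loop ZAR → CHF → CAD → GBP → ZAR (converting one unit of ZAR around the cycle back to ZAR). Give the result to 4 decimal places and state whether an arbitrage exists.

0.9911 (arbitrage exists)

Around ZAR → CHF → CAD → GBP → ZAR: 1 ÷ 22.284 × 1.4659 ÷ 1.6604 × 25.015 = 0.991058
Product < 1; profitable direction is ZAR → GBP → CAD → CHF → ZAR.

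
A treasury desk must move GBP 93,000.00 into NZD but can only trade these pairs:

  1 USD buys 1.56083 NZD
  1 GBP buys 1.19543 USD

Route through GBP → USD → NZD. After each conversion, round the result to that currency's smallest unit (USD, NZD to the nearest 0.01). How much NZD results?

GBP 93,000.00 × 1.19543 = USD 111,174.99
USD 111,174.99 × 1.56083 = NZD 173,525.26

NZD 173,525.26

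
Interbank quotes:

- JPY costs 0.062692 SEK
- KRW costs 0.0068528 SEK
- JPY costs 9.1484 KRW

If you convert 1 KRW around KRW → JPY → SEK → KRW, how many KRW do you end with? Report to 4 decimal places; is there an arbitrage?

Around KRW → JPY → SEK → KRW: 1 ÷ 9.1484 × 0.062692 ÷ 0.0068528 = 0.999998
Product ≈ 1 (deviation 0.000%, within rounding noise).

1.0000 (no arbitrage)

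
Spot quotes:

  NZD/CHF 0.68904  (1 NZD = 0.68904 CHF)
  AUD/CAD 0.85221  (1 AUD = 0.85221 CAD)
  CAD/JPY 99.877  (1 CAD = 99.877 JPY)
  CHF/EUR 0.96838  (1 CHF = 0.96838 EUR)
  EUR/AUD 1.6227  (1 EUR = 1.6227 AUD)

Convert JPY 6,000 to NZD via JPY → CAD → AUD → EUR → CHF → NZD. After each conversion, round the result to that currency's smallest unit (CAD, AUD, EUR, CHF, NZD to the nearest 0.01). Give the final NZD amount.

JPY 6,000 ÷ 99.877 = CAD 60.07
CAD 60.07 ÷ 0.85221 = AUD 70.49
AUD 70.49 ÷ 1.6227 = EUR 43.44
EUR 43.44 ÷ 0.96838 = CHF 44.86
CHF 44.86 ÷ 0.68904 = NZD 65.11

NZD 65.11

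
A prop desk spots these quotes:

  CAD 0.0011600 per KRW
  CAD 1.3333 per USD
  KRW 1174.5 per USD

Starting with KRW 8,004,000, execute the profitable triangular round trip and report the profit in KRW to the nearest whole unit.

Profit: KRW 174,812

Profitable loop is KRW → CAD → USD → KRW:
KRW 8,004,000 × 0.0011600 = CAD 9,284.64
CAD 9,284.64 ÷ 1.3333 = USD 6,963.65
USD 6,963.65 × 1174.5 = KRW 8,178,812
Profit = KRW 8,178,812 − KRW 8,004,000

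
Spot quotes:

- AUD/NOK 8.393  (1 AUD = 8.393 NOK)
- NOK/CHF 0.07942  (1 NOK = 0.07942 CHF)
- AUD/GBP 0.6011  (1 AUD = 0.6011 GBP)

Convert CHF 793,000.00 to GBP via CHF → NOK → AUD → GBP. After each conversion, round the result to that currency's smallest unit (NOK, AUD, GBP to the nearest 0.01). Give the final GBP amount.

GBP 715,109.93

CHF 793,000.00 ÷ 0.07942 = NOK 9,984,890.46
NOK 9,984,890.46 ÷ 8.393 = AUD 1,189,668.83
AUD 1,189,668.83 × 0.6011 = GBP 715,109.93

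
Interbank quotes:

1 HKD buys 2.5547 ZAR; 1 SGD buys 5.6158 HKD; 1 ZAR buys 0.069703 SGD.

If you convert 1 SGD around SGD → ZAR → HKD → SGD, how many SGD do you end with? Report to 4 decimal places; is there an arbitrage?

1.0000 (no arbitrage)

Around SGD → ZAR → HKD → SGD: 1 ÷ 0.069703 ÷ 2.5547 ÷ 5.6158 = 0.999993
Product ≈ 1 (deviation 0.001%, within rounding noise).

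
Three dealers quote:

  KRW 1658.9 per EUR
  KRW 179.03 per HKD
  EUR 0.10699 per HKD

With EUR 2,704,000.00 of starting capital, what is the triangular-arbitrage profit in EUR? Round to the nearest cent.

Profitable loop is EUR → HKD → KRW → EUR:
EUR 2,704,000.00 ÷ 0.10699 = HKD 25,273,390.04
HKD 25,273,390.04 × 179.03 = KRW 4,524,695,018
KRW 4,524,695,018 ÷ 1658.9 = EUR 2,727,527.29
Profit = EUR 2,727,527.29 − EUR 2,704,000.00

Profit: EUR 23,527.29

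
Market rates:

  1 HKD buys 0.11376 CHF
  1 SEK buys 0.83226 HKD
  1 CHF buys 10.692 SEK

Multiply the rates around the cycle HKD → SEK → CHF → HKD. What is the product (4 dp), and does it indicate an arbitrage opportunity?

Around HKD → SEK → CHF → HKD: 1 ÷ 0.83226 ÷ 10.692 ÷ 0.11376 = 0.987853
Product < 1; profitable direction is HKD → CHF → SEK → HKD.

0.9879 (arbitrage exists)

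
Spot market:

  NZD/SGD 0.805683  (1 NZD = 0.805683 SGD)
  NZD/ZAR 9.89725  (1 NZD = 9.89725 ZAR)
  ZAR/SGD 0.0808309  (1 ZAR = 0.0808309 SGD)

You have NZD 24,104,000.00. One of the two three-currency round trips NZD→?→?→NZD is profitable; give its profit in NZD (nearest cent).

Profitable loop is NZD → SGD → ZAR → NZD:
NZD 24,104,000.00 × 0.805683 = SGD 19,420,183.03
SGD 19,420,183.03 ÷ 0.0808309 = ZAR 240,256,919.47
ZAR 240,256,919.47 ÷ 9.89725 = NZD 24,275,118.79
Profit = NZD 24,275,118.79 − NZD 24,104,000.00

Profit: NZD 171,118.79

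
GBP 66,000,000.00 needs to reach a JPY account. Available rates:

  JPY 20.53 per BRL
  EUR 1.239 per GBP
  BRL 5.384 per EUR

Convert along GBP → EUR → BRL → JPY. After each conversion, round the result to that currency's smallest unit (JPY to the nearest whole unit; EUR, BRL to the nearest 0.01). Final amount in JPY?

GBP 66,000,000.00 × 1.239 = EUR 81,774,000.00
EUR 81,774,000.00 × 5.384 = BRL 440,271,216.00
BRL 440,271,216.00 × 20.53 = JPY 9,038,768,064

JPY 9,038,768,064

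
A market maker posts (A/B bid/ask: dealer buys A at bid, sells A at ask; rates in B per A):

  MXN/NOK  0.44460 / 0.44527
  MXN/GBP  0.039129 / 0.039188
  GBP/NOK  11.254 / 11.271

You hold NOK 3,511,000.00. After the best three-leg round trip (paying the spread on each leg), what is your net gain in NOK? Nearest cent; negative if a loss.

Net profit: NOK 23,148.05

Best loop NOK → GBP → MXN → NOK:
NOK 3,511,000.00 ÷ 11.271 (buy GBP at ask) = GBP 311,507.41
GBP 311,507.41 ÷ 0.039188 (buy MXN at ask) = MXN 7,949,050.94
MXN 7,949,050.94 × 0.44460 (sell MXN at bid) = NOK 3,534,148.05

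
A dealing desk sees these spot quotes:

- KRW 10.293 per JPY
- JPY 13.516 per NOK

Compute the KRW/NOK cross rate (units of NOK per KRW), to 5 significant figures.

KRW/NOK = 0.0071880

1 KRW ÷ 10.293 = 0.0971534 JPY
0.0971534 JPY ÷ 13.516 = 0.00718803 NOK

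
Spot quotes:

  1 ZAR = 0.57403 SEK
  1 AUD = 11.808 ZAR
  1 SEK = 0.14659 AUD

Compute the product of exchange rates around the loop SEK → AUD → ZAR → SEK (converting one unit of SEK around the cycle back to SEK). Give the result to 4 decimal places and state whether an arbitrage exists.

Around SEK → AUD → ZAR → SEK: 1 × 0.14659 × 11.808 × 0.57403 = 0.993608
Product < 1; profitable direction is SEK → ZAR → AUD → SEK.

0.9936 (arbitrage exists)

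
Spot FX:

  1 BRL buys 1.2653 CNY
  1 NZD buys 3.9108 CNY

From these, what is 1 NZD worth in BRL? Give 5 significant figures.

NZD/BRL = 3.0908

1 NZD × 3.9108 = 3.9108 CNY
3.9108 CNY ÷ 1.2653 = 3.09081 BRL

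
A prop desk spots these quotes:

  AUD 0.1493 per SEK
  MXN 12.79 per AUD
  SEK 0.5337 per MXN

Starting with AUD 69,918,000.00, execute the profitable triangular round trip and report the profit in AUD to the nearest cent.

Profitable loop is AUD → MXN → SEK → AUD:
AUD 69,918,000.00 × 12.79 = MXN 894,251,220.00
MXN 894,251,220.00 × 0.5337 = SEK 477,261,876.11
SEK 477,261,876.11 × 0.1493 = AUD 71,255,198.10
Profit = AUD 71,255,198.10 − AUD 69,918,000.00

Profit: AUD 1,337,198.10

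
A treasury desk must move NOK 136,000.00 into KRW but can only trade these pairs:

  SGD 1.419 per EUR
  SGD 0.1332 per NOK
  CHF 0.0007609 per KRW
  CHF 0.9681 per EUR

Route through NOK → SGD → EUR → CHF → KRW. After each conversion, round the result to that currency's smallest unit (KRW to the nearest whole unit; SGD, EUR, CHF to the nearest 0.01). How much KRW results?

KRW 16,242,515

NOK 136,000.00 × 0.1332 = SGD 18,115.20
SGD 18,115.20 ÷ 1.419 = EUR 12,766.17
EUR 12,766.17 × 0.9681 = CHF 12,358.93
CHF 12,358.93 ÷ 0.0007609 = KRW 16,242,515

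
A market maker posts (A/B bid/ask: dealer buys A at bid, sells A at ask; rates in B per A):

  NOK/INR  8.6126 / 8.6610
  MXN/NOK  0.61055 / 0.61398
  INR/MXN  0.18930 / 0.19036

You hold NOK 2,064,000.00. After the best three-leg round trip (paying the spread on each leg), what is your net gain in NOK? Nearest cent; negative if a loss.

Best loop NOK → INR → MXN → NOK:
NOK 2,064,000.00 × 8.6126 (sell NOK at bid) = INR 17,776,406.40
INR 17,776,406.40 × 0.18930 (sell INR at bid) = MXN 3,365,073.73
MXN 3,365,073.73 × 0.61055 (sell MXN at bid) = NOK 2,054,545.77

Net result: NOK -9,454.23 (no profitable arbitrage after spreads)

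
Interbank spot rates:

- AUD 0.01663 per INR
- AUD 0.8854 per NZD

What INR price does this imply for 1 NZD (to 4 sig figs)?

1 NZD × 0.8854 = 0.8854 AUD
0.8854 AUD ÷ 0.01663 = 53.2411 INR

NZD/INR = 53.24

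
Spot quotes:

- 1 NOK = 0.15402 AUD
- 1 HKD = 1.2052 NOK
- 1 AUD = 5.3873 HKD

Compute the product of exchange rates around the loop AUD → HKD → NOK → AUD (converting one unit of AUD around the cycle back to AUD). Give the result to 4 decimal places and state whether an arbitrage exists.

1.0000 (no arbitrage)

Around AUD → HKD → NOK → AUD: 1 × 5.3873 × 1.2052 × 0.15402 = 1.000017
Product ≈ 1 (deviation 0.002%, within rounding noise).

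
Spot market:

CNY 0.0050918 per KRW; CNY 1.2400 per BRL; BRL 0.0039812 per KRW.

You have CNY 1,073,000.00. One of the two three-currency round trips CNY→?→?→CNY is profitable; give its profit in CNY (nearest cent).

Profitable loop is CNY → BRL → KRW → CNY:
CNY 1,073,000.00 ÷ 1.2400 = BRL 865,322.58
BRL 865,322.58 ÷ 0.0039812 = KRW 217,352,201
KRW 217,352,201 × 0.0050918 = CNY 1,106,713.93
Profit = CNY 1,106,713.93 − CNY 1,073,000.00

Profit: CNY 33,713.93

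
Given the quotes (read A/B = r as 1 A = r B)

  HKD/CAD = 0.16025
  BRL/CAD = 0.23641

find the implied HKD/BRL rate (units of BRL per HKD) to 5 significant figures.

HKD/BRL = 0.67785

1 HKD × 0.16025 = 0.16025 CAD
0.16025 CAD ÷ 0.23641 = 0.677848 BRL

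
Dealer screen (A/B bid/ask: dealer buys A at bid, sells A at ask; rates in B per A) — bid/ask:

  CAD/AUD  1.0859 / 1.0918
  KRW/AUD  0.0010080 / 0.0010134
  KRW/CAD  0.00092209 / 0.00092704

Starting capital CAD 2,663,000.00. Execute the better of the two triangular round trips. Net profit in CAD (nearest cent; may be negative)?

Net result: CAD -10,898.54 (no profitable arbitrage after spreads)

Best loop CAD → KRW → AUD → CAD:
CAD 2,663,000.00 ÷ 0.00092704 (buy KRW at ask) = KRW 2,872,583,707
KRW 2,872,583,707 × 0.0010080 (sell KRW at bid) = AUD 2,895,564.38
AUD 2,895,564.38 ÷ 1.0918 (buy CAD at ask) = CAD 2,652,101.46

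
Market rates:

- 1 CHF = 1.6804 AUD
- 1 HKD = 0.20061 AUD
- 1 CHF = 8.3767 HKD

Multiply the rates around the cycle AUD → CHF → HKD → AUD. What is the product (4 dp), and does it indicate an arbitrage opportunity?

1.0000 (no arbitrage)

Around AUD → CHF → HKD → AUD: 1 ÷ 1.6804 × 8.3767 × 0.20061 = 1.000030
Product ≈ 1 (deviation 0.003%, within rounding noise).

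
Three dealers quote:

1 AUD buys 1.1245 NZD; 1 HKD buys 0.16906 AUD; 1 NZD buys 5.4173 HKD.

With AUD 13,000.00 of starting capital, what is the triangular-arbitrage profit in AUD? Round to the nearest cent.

Profit: AUD 388.33

Profitable loop is AUD → NZD → HKD → AUD:
AUD 13,000.00 × 1.1245 = NZD 14,618.50
NZD 14,618.50 × 5.4173 = HKD 79,192.80
HKD 79,192.80 × 0.16906 = AUD 13,388.33
Profit = AUD 13,388.33 − AUD 13,000.00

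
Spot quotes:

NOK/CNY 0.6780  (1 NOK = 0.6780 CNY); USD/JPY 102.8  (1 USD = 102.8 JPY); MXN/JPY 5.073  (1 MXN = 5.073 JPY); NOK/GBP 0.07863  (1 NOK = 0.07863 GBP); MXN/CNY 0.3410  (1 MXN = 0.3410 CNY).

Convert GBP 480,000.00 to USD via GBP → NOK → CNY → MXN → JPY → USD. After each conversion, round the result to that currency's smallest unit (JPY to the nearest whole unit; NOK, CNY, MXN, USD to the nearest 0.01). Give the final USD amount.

USD 598,963.04

GBP 480,000.00 ÷ 0.07863 = NOK 6,104,540.25
NOK 6,104,540.25 × 0.6780 = CNY 4,138,878.29
CNY 4,138,878.29 ÷ 0.3410 = MXN 12,137,472.99
MXN 12,137,472.99 × 5.073 = JPY 61,573,400
JPY 61,573,400 ÷ 102.8 = USD 598,963.04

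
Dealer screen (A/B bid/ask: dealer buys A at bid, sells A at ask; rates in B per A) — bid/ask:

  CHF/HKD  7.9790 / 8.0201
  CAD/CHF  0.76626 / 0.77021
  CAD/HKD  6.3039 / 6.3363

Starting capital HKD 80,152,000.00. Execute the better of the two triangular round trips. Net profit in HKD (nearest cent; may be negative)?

Net profit: HKD 1,644,504.04

Best loop HKD → CHF → CAD → HKD:
HKD 80,152,000.00 ÷ 8.0201 (buy CHF at ask) = CHF 9,993,890.35
CHF 9,993,890.35 ÷ 0.77021 (buy CAD at ask) = CAD 12,975,539.59
CAD 12,975,539.59 × 6.3039 (sell CAD at bid) = HKD 81,796,504.04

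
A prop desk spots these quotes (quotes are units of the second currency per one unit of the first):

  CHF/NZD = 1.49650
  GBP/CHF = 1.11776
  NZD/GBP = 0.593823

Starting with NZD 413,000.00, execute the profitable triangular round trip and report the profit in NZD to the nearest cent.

Profit: NZD 2,783.98

Profitable loop is NZD → CHF → GBP → NZD:
NZD 413,000.00 ÷ 1.49650 = CHF 275,977.28
CHF 275,977.28 ÷ 1.11776 = GBP 246,902.09
GBP 246,902.09 ÷ 0.593823 = NZD 415,783.98
Profit = NZD 415,783.98 − NZD 413,000.00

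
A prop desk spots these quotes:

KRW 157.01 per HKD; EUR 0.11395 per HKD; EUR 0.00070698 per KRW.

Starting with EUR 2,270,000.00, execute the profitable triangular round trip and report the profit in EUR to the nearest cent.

Profit: EUR 60,267.32

Profitable loop is EUR → KRW → HKD → EUR:
EUR 2,270,000.00 ÷ 0.00070698 = KRW 3,210,840,476
KRW 3,210,840,476 ÷ 157.01 = HKD 20,449,910.68
HKD 20,449,910.68 × 0.11395 = EUR 2,330,267.32
Profit = EUR 2,330,267.32 − EUR 2,270,000.00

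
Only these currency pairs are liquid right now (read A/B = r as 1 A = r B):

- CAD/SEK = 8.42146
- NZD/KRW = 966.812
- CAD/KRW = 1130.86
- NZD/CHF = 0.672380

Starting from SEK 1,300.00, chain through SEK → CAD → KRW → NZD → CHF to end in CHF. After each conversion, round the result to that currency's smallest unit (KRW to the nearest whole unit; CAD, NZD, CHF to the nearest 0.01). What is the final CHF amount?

SEK 1,300.00 ÷ 8.42146 = CAD 154.37
CAD 154.37 × 1130.86 = KRW 174,571
KRW 174,571 ÷ 966.812 = NZD 180.56
NZD 180.56 × 0.672380 = CHF 121.40

CHF 121.40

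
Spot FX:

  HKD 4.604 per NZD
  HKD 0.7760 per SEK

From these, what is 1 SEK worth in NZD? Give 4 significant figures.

SEK/NZD = 0.1685

1 SEK × 0.7760 = 0.776 HKD
0.776 HKD ÷ 4.604 = 0.168549 NZD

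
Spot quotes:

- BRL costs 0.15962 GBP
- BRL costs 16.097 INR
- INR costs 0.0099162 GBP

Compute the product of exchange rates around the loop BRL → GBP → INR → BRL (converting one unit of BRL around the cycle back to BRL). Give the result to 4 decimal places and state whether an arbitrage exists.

Around BRL → GBP → INR → BRL: 1 × 0.15962 ÷ 0.0099162 ÷ 16.097 = 0.999993
Product ≈ 1 (deviation 0.001%, within rounding noise).

1.0000 (no arbitrage)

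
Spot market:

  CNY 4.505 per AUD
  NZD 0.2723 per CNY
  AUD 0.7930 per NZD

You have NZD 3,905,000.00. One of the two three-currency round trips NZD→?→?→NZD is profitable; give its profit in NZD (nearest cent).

Profit: NZD 109,259.23

Profitable loop is NZD → CNY → AUD → NZD:
NZD 3,905,000.00 ÷ 0.2723 = CNY 14,340,800.59
CNY 14,340,800.59 ÷ 4.505 = AUD 3,183,307.57
AUD 3,183,307.57 ÷ 0.7930 = NZD 4,014,259.23
Profit = NZD 4,014,259.23 − NZD 3,905,000.00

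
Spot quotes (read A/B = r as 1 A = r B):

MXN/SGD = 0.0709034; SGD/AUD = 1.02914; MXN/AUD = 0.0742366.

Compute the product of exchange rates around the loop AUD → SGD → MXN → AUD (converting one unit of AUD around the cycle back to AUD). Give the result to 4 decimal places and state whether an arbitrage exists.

Around AUD → SGD → MXN → AUD: 1 ÷ 1.02914 ÷ 0.0709034 × 0.0742366 = 1.017364
Product > 1; profitable direction is AUD → SGD → MXN → AUD.

1.0174 (arbitrage exists)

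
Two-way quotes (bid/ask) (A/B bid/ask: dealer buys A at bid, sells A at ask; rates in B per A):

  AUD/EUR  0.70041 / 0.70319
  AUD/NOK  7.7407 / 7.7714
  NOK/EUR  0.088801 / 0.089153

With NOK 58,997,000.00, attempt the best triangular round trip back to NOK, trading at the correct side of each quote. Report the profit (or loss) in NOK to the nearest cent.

Best loop NOK → AUD → EUR → NOK:
NOK 58,997,000.00 ÷ 7.7714 (buy AUD at ask) = AUD 7,591,553.65
AUD 7,591,553.65 × 0.70041 (sell AUD at bid) = EUR 5,317,200.09
EUR 5,317,200.09 ÷ 0.089153 (buy NOK at ask) = NOK 59,641,291.81

Net profit: NOK 644,291.81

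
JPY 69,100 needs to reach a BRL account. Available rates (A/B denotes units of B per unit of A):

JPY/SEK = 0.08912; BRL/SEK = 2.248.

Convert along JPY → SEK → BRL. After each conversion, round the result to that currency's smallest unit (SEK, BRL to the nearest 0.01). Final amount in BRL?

BRL 2,739.41

JPY 69,100 × 0.08912 = SEK 6,158.19
SEK 6,158.19 ÷ 2.248 = BRL 2,739.41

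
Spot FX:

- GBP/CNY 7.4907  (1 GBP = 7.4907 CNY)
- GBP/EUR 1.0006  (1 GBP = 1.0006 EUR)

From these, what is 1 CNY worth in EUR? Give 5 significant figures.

1 CNY ÷ 7.4907 = 0.133499 GBP
0.133499 GBP × 1.0006 = 0.133579 EUR

CNY/EUR = 0.13358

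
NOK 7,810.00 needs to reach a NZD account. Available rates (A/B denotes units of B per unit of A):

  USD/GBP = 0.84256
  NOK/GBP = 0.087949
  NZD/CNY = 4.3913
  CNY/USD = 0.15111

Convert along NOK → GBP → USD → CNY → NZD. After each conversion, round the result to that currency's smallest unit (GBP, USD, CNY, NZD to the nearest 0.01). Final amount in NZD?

NOK 7,810.00 × 0.087949 = GBP 686.88
GBP 686.88 ÷ 0.84256 = USD 815.23
USD 815.23 ÷ 0.15111 = CNY 5,394.94
CNY 5,394.94 ÷ 4.3913 = NZD 1,228.55

NZD 1,228.55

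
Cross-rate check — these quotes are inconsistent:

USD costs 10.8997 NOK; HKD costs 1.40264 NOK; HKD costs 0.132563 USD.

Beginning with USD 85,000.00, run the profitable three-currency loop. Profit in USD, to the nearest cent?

Profit: USD 2,560.77

Profitable loop is USD → NOK → HKD → USD:
USD 85,000.00 × 10.8997 = NOK 926,474.50
NOK 926,474.50 ÷ 1.40264 = HKD 660,521.94
HKD 660,521.94 × 0.132563 = USD 87,560.77
Profit = USD 87,560.77 − USD 85,000.00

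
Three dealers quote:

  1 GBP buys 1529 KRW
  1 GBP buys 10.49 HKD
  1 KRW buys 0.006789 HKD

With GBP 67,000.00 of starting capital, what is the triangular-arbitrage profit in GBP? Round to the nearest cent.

Profitable loop is GBP → HKD → KRW → GBP:
GBP 67,000.00 × 10.49 = HKD 702,830.00
HKD 702,830.00 ÷ 0.006789 = KRW 103,524,820
KRW 103,524,820 ÷ 1529 = GBP 67,707.53
Profit = GBP 67,707.53 − GBP 67,000.00

Profit: GBP 707.53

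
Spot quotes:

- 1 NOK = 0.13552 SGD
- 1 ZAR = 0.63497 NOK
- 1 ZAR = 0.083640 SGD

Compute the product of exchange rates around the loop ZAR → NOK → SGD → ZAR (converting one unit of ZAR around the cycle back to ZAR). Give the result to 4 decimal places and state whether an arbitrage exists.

1.0288 (arbitrage exists)

Around ZAR → NOK → SGD → ZAR: 1 × 0.63497 × 0.13552 ÷ 0.083640 = 1.028828
Product > 1; profitable direction is ZAR → NOK → SGD → ZAR.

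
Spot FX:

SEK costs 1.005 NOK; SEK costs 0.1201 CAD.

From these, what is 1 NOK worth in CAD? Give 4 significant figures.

1 NOK ÷ 1.005 = 0.995025 SEK
0.995025 SEK × 0.1201 = 0.119502 CAD

NOK/CAD = 0.1195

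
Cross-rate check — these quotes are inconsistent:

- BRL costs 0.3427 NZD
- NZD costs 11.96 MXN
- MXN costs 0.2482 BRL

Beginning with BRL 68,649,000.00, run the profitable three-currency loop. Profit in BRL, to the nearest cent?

Profitable loop is BRL → NZD → MXN → BRL:
BRL 68,649,000.00 × 0.3427 = NZD 23,526,012.30
NZD 23,526,012.30 × 11.96 = MXN 281,371,107.11
MXN 281,371,107.11 × 0.2482 = BRL 69,836,308.78
Profit = BRL 69,836,308.78 − BRL 68,649,000.00

Profit: BRL 1,187,308.78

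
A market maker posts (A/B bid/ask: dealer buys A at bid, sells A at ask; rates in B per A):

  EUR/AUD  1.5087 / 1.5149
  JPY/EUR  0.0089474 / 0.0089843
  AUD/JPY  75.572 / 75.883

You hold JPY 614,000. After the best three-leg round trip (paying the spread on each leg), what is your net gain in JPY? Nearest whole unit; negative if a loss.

Net profit: JPY 12,367

Best loop JPY → EUR → AUD → JPY:
JPY 614,000 × 0.0089474 (sell JPY at bid) = EUR 5,493.70
EUR 5,493.70 × 1.5087 (sell EUR at bid) = AUD 8,288.35
AUD 8,288.35 × 75.572 (sell AUD at bid) = JPY 626,367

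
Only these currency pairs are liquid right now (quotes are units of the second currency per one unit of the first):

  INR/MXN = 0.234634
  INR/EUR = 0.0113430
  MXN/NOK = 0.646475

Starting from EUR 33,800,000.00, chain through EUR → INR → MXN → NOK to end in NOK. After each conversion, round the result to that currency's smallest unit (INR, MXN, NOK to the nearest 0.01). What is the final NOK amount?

EUR 33,800,000.00 ÷ 0.0113430 = INR 2,979,811,337.39
INR 2,979,811,337.39 × 0.234634 = MXN 699,165,053.34
MXN 699,165,053.34 × 0.646475 = NOK 451,992,727.86

NOK 451,992,727.86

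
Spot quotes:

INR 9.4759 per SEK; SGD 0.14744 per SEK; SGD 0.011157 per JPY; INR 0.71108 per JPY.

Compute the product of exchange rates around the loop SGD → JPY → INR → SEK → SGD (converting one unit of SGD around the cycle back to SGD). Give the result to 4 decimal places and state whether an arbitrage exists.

0.9917 (arbitrage exists)

Around SGD → JPY → INR → SEK → SGD: 1 ÷ 0.011157 × 0.71108 ÷ 9.4759 × 0.14744 = 0.991667
Product < 1; profitable direction is SGD → SEK → INR → JPY → SGD.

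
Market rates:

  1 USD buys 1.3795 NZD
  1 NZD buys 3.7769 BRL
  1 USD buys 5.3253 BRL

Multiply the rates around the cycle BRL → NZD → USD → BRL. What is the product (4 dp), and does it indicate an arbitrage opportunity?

Around BRL → NZD → USD → BRL: 1 ÷ 3.7769 ÷ 1.3795 × 5.3253 = 1.022085
Product > 1; profitable direction is BRL → NZD → USD → BRL.

1.0221 (arbitrage exists)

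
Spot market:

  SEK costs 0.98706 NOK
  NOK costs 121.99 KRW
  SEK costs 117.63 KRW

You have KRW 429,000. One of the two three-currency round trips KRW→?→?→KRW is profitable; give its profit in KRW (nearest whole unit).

Profitable loop is KRW → SEK → NOK → KRW:
KRW 429,000 ÷ 117.63 = SEK 3,647.03
SEK 3,647.03 × 0.98706 = NOK 3,599.84
NOK 3,599.84 × 121.99 = KRW 439,144
Profit = KRW 439,144 − KRW 429,000

Profit: KRW 10,144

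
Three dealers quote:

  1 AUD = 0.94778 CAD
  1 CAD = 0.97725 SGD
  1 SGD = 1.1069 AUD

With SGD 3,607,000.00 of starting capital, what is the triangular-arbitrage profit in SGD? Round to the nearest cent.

Profitable loop is SGD → AUD → CAD → SGD:
SGD 3,607,000.00 × 1.1069 = AUD 3,992,588.30
AUD 3,992,588.30 × 0.94778 = CAD 3,784,095.34
CAD 3,784,095.34 × 0.97725 = SGD 3,698,007.17
Profit = SGD 3,698,007.17 − SGD 3,607,000.00

Profit: SGD 91,007.17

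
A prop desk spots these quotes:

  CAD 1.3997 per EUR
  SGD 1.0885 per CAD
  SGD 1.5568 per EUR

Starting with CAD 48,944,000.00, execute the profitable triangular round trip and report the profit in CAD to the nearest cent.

Profitable loop is CAD → EUR → SGD → CAD:
CAD 48,944,000.00 ÷ 1.3997 = EUR 34,967,493.03
EUR 34,967,493.03 × 1.5568 = SGD 54,437,393.16
SGD 54,437,393.16 ÷ 1.0885 = CAD 50,011,385.54
Profit = CAD 50,011,385.54 − CAD 48,944,000.00

Profit: CAD 1,067,385.54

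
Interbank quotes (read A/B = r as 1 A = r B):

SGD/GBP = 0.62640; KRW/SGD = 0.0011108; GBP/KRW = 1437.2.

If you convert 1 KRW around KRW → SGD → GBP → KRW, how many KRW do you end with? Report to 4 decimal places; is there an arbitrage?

1.0000 (no arbitrage)

Around KRW → SGD → GBP → KRW: 1 × 0.0011108 × 0.62640 × 1437.2 = 1.000011
Product ≈ 1 (deviation 0.001%, within rounding noise).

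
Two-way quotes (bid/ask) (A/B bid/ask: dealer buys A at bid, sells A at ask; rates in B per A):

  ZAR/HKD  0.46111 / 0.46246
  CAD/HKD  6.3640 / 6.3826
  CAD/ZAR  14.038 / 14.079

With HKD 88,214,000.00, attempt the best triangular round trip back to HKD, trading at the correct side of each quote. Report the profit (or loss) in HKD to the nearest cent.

Best loop HKD → CAD → ZAR → HKD:
HKD 88,214,000.00 ÷ 6.3826 (buy CAD at ask) = CAD 13,821,013.38
CAD 13,821,013.38 × 14.038 (sell CAD at bid) = ZAR 194,019,385.83
ZAR 194,019,385.83 × 0.46111 (sell ZAR at bid) = HKD 89,464,279.00

Net profit: HKD 1,250,279.00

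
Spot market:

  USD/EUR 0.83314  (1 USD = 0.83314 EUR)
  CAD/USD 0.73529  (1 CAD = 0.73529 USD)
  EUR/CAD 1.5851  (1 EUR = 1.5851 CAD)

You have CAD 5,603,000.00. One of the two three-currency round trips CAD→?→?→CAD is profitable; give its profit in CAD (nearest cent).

Profit: CAD 167,152.76

Profitable loop is CAD → EUR → USD → CAD:
CAD 5,603,000.00 ÷ 1.5851 = EUR 3,534,792.76
EUR 3,534,792.76 ÷ 0.83314 = USD 4,242,735.62
USD 4,242,735.62 ÷ 0.73529 = CAD 5,770,152.76
Profit = CAD 5,770,152.76 − CAD 5,603,000.00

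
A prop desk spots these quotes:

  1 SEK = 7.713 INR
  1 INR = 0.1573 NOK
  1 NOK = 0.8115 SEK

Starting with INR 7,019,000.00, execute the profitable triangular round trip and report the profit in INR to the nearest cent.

Profit: INR 110,099.30

Profitable loop is INR → SEK → NOK → INR:
INR 7,019,000.00 ÷ 7.713 = SEK 910,022.04
SEK 910,022.04 ÷ 0.8115 = NOK 1,121,407.32
NOK 1,121,407.32 ÷ 0.1573 = INR 7,129,099.30
Profit = INR 7,129,099.30 − INR 7,019,000.00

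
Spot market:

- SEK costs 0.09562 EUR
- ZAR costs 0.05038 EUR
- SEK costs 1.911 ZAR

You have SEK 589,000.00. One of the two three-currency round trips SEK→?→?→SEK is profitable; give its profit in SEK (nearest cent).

Profitable loop is SEK → ZAR → EUR → SEK:
SEK 589,000.00 × 1.911 = ZAR 1,125,579.00
ZAR 1,125,579.00 × 0.05038 = EUR 56,706.67
EUR 56,706.67 ÷ 0.09562 = SEK 593,041.94
Profit = SEK 593,041.94 − SEK 589,000.00

Profit: SEK 4,041.94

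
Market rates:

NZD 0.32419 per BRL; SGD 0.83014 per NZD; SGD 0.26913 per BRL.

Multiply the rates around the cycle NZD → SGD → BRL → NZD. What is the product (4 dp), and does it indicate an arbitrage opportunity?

Around NZD → SGD → BRL → NZD: 1 × 0.83014 ÷ 0.26913 × 0.32419 = 0.999974
Product ≈ 1 (deviation 0.003%, within rounding noise).

1.0000 (no arbitrage)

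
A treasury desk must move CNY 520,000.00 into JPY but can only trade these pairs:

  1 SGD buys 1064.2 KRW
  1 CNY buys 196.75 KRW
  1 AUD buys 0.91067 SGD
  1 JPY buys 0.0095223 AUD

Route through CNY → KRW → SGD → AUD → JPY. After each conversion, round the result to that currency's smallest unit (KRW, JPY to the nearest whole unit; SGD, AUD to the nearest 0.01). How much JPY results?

JPY 11,086,435

CNY 520,000.00 × 196.75 = KRW 102,310,000
KRW 102,310,000 ÷ 1064.2 = SGD 96,137.94
SGD 96,137.94 ÷ 0.91067 = AUD 105,568.36
AUD 105,568.36 ÷ 0.0095223 = JPY 11,086,435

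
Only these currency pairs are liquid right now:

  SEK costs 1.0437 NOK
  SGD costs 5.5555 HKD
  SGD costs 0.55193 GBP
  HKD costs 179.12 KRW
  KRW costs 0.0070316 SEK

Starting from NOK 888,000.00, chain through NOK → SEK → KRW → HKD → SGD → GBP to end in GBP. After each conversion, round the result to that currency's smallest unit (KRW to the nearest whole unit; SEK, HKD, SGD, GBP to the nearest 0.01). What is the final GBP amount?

GBP 67,111.96

NOK 888,000.00 ÷ 1.0437 = SEK 850,819.20
SEK 850,819.20 ÷ 0.0070316 = KRW 120,999,374
KRW 120,999,374 ÷ 179.12 = HKD 675,521.29
HKD 675,521.29 ÷ 5.5555 = SGD 121,595.05
SGD 121,595.05 × 0.55193 = GBP 67,111.96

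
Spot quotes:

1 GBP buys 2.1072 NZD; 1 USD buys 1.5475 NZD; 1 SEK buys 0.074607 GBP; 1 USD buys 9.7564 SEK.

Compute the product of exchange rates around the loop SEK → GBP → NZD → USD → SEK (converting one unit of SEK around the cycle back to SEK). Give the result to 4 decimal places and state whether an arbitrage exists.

0.9912 (arbitrage exists)

Around SEK → GBP → NZD → USD → SEK: 1 × 0.074607 × 2.1072 ÷ 1.5475 × 9.7564 = 0.991161
Product < 1; profitable direction is SEK → USD → NZD → GBP → SEK.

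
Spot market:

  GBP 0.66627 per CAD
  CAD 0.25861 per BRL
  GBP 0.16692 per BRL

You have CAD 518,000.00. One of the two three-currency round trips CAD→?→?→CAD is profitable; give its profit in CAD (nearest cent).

Profitable loop is CAD → GBP → BRL → CAD:
CAD 518,000.00 × 0.66627 = GBP 345,127.86
GBP 345,127.86 ÷ 0.16692 = BRL 2,067,624.37
BRL 2,067,624.37 × 0.25861 = CAD 534,708.34
Profit = CAD 534,708.34 − CAD 518,000.00

Profit: CAD 16,708.34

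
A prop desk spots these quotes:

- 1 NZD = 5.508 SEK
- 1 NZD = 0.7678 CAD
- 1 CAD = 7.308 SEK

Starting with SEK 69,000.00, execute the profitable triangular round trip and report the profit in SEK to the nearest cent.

Profitable loop is SEK → NZD → CAD → SEK:
SEK 69,000.00 ÷ 5.508 = NZD 12,527.23
NZD 12,527.23 × 0.7678 = CAD 9,618.41
CAD 9,618.41 × 7.308 = SEK 70,291.34
Profit = SEK 70,291.34 − SEK 69,000.00

Profit: SEK 1,291.34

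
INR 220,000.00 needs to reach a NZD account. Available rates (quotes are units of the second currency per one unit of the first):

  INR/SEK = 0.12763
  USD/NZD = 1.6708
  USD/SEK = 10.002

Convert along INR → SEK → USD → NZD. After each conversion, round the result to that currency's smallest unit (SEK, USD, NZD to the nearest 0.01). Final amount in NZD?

INR 220,000.00 × 0.12763 = SEK 28,078.60
SEK 28,078.60 ÷ 10.002 = USD 2,807.30
USD 2,807.30 × 1.6708 = NZD 4,690.44

NZD 4,690.44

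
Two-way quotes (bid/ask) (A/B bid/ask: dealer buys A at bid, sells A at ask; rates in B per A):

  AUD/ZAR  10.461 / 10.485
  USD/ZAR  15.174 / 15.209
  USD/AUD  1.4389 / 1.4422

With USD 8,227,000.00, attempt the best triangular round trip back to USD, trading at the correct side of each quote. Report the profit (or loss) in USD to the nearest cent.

Net profit: USD 28,581.15

Best loop USD → ZAR → AUD → USD:
USD 8,227,000.00 × 15.174 (sell USD at bid) = ZAR 124,836,498.00
ZAR 124,836,498.00 ÷ 10.485 (buy AUD at ask) = AUD 11,906,199.14
AUD 11,906,199.14 ÷ 1.4422 (buy USD at ask) = USD 8,255,581.15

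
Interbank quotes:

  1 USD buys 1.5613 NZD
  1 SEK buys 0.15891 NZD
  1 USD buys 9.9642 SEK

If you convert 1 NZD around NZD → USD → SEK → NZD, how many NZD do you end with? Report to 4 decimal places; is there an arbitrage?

Around NZD → USD → SEK → NZD: 1 ÷ 1.5613 × 9.9642 × 0.15891 = 1.014162
Product > 1; profitable direction is NZD → USD → SEK → NZD.

1.0142 (arbitrage exists)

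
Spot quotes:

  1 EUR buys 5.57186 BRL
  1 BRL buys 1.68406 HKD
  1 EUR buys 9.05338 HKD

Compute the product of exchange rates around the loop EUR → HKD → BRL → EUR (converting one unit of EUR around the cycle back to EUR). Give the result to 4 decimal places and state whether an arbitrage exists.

Around EUR → HKD → BRL → EUR: 1 × 9.05338 ÷ 1.68406 ÷ 5.57186 = 0.964835
Product < 1; profitable direction is EUR → BRL → HKD → EUR.

0.9648 (arbitrage exists)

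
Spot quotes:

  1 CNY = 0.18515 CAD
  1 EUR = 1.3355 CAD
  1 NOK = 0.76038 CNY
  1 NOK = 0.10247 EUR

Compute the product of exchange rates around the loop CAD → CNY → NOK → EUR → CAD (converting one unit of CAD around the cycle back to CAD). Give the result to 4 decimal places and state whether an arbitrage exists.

0.9720 (arbitrage exists)

Around CAD → CNY → NOK → EUR → CAD: 1 ÷ 0.18515 ÷ 0.76038 × 0.10247 × 1.3355 = 0.972045
Product < 1; profitable direction is CAD → EUR → NOK → CNY → CAD.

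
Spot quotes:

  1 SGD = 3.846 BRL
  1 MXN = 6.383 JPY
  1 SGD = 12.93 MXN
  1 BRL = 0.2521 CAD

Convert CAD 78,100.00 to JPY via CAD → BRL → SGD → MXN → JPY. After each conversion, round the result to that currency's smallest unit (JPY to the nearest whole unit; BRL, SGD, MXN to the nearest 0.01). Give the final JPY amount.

CAD 78,100.00 ÷ 0.2521 = BRL 309,797.70
BRL 309,797.70 ÷ 3.846 = SGD 80,550.62
SGD 80,550.62 × 12.93 = MXN 1,041,519.52
MXN 1,041,519.52 × 6.383 = JPY 6,648,019

JPY 6,648,019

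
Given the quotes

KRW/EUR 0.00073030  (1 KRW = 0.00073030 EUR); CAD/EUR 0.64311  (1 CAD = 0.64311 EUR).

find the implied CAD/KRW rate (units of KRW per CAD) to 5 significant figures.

CAD/KRW = 880.61

1 CAD × 0.64311 = 0.64311 EUR
0.64311 EUR ÷ 0.00073030 = 880.611 KRW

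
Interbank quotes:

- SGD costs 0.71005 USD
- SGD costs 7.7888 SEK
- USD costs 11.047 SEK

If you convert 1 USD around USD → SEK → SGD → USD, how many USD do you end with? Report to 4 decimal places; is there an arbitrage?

1.0071 (arbitrage exists)

Around USD → SEK → SGD → USD: 1 × 11.047 ÷ 7.7888 × 0.71005 = 1.007077
Product > 1; profitable direction is USD → SEK → SGD → USD.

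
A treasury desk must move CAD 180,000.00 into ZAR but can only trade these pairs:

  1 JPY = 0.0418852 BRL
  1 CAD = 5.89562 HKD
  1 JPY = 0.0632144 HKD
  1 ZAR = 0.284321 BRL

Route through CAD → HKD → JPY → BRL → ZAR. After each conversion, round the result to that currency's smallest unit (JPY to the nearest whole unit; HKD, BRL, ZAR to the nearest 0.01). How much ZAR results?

ZAR 2,473,076.94

CAD 180,000.00 × 5.89562 = HKD 1,061,211.60
HKD 1,061,211.60 ÷ 0.0632144 = JPY 16,787,498
JPY 16,787,498 × 0.0418852 = BRL 703,147.71
BRL 703,147.71 ÷ 0.284321 = ZAR 2,473,076.94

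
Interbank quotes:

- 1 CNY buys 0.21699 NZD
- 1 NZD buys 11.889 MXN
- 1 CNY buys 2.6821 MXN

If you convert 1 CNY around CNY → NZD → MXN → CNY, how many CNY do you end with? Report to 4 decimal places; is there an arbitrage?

0.9619 (arbitrage exists)

Around CNY → NZD → MXN → CNY: 1 × 0.21699 × 11.889 ÷ 2.6821 = 0.961856
Product < 1; profitable direction is CNY → MXN → NZD → CNY.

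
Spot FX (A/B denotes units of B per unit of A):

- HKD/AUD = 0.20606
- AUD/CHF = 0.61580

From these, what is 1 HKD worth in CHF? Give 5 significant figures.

HKD/CHF = 0.12689

1 HKD × 0.20606 = 0.20606 AUD
0.20606 AUD × 0.61580 = 0.126892 CHF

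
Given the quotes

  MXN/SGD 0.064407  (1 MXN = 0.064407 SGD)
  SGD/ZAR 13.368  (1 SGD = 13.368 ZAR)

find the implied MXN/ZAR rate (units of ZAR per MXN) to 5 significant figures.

MXN/ZAR = 0.86099

1 MXN × 0.064407 = 0.064407 SGD
0.064407 SGD × 13.368 = 0.860993 ZAR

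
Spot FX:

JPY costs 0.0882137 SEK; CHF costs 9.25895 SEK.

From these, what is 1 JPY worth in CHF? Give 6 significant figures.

1 JPY × 0.0882137 = 0.0882137 SEK
0.0882137 SEK ÷ 9.25895 = 0.0095274 CHF

JPY/CHF = 0.00952740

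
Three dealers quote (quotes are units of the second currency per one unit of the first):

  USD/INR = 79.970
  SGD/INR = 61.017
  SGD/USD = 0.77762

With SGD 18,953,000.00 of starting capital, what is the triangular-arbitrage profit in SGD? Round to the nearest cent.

Profitable loop is SGD → USD → INR → SGD:
SGD 18,953,000.00 × 0.77762 = USD 14,738,231.86
USD 14,738,231.86 × 79.970 = INR 1,178,616,401.84
INR 1,178,616,401.84 ÷ 61.017 = SGD 19,316,197.16
Profit = SGD 19,316,197.16 − SGD 18,953,000.00

Profit: SGD 363,197.16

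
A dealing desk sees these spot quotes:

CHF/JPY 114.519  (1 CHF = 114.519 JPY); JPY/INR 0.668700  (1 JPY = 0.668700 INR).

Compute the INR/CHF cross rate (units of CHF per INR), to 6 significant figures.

1 INR ÷ 0.668700 = 1.49544 JPY
1.49544 JPY ÷ 114.519 = 0.0130584 CHF

INR/CHF = 0.0130584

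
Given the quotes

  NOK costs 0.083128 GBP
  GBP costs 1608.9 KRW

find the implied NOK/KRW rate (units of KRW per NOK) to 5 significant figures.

NOK/KRW = 133.74

1 NOK × 0.083128 = 0.083128 GBP
0.083128 GBP × 1608.9 = 133.745 KRW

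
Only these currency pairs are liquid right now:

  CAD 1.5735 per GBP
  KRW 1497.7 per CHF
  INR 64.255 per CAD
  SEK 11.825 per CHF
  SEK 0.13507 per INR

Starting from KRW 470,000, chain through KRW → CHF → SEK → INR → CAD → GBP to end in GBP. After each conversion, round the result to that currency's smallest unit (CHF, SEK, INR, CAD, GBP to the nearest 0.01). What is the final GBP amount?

GBP 271.73

KRW 470,000 ÷ 1497.7 = CHF 313.81
CHF 313.81 × 11.825 = SEK 3,710.80
SEK 3,710.80 ÷ 0.13507 = INR 27,473.16
INR 27,473.16 ÷ 64.255 = CAD 427.56
CAD 427.56 ÷ 1.5735 = GBP 271.73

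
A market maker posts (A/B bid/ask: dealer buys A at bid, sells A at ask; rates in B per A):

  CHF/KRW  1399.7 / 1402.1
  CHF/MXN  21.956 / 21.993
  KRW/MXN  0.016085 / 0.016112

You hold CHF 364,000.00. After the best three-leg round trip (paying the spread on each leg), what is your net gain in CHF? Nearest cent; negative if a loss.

Net profit: CHF 8,625.81

Best loop CHF → KRW → MXN → CHF:
CHF 364,000.00 × 1399.7 (sell CHF at bid) = KRW 509,490,800
KRW 509,490,800 × 0.016085 (sell KRW at bid) = MXN 8,195,159.52
MXN 8,195,159.52 ÷ 21.993 (buy CHF at ask) = CHF 372,625.81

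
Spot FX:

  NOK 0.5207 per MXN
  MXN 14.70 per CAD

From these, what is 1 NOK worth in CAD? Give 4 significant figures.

NOK/CAD = 0.1306

1 NOK ÷ 0.5207 = 1.92049 MXN
1.92049 MXN ÷ 14.70 = 0.130646 CAD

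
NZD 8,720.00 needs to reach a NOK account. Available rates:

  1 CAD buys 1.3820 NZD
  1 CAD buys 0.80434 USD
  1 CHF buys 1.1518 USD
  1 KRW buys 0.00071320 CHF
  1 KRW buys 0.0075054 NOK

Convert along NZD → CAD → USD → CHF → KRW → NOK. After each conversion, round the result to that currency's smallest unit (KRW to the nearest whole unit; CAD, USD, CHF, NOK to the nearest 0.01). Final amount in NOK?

NZD 8,720.00 ÷ 1.3820 = CAD 6,309.70
CAD 6,309.70 × 0.80434 = USD 5,075.14
USD 5,075.14 ÷ 1.1518 = CHF 4,406.27
CHF 4,406.27 ÷ 0.00071320 = KRW 6,178,169
KRW 6,178,169 × 0.0075054 = NOK 46,369.63

NOK 46,369.63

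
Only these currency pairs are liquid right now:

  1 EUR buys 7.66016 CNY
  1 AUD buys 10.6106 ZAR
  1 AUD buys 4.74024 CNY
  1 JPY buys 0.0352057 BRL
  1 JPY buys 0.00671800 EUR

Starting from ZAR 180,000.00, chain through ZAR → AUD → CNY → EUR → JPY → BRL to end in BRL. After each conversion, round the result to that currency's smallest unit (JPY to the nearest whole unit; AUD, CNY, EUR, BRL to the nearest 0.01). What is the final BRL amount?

ZAR 180,000.00 ÷ 10.6106 = AUD 16,964.17
AUD 16,964.17 × 4.74024 = CNY 80,414.24
CNY 80,414.24 ÷ 7.66016 = EUR 10,497.72
EUR 10,497.72 ÷ 0.00671800 = JPY 1,562,626
JPY 1,562,626 × 0.0352057 = BRL 55,013.34

BRL 55,013.34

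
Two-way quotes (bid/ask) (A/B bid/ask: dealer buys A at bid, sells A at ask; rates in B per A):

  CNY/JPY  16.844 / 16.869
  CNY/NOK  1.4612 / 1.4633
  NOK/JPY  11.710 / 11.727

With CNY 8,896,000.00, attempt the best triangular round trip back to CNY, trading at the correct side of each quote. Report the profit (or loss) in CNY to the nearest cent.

Net profit: CNY 127,437.09

Best loop CNY → NOK → JPY → CNY:
CNY 8,896,000.00 × 1.4612 (sell CNY at bid) = NOK 12,998,835.20
NOK 12,998,835.20 × 11.710 (sell NOK at bid) = JPY 152,216,360
JPY 152,216,360 ÷ 16.869 (buy CNY at ask) = CNY 9,023,437.09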